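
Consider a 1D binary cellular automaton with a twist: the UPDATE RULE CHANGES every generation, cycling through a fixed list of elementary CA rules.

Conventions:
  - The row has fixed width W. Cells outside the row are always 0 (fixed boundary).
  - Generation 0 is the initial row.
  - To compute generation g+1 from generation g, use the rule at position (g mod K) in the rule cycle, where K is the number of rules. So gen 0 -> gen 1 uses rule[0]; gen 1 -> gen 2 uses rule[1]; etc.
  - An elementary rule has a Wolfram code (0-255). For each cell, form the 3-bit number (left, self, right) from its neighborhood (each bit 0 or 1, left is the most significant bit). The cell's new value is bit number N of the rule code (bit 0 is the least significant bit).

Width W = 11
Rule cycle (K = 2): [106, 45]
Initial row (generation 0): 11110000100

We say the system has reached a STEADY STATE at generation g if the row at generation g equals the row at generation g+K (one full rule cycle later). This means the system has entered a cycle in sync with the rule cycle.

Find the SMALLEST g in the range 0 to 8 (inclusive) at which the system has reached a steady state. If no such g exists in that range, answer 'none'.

Gen 0: 11110000100
Gen 1 (rule 106): 10010001000
Gen 2 (rule 45): 10010101011
Gen 3 (rule 106): 00101010111
Gen 4 (rule 45): 10111111100
Gen 5 (rule 106): 01100000100
Gen 6 (rule 45): 01001110101
Gen 7 (rule 106): 10011011010
Gen 8 (rule 45): 10010110110
Gen 9 (rule 106): 00101111110
Gen 10 (rule 45): 10111000000

Answer: none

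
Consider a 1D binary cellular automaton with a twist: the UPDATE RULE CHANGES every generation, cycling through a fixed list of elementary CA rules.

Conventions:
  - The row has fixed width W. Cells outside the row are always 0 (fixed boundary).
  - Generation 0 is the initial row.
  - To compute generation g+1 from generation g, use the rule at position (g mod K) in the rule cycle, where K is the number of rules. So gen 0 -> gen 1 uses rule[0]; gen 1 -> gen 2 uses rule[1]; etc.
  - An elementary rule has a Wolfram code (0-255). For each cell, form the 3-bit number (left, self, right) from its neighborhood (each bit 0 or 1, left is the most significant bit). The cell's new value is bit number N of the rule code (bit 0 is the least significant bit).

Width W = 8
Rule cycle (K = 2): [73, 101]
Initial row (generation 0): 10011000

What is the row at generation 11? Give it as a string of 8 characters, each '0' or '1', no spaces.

Gen 0: 10011000
Gen 1 (rule 73): 00011011
Gen 2 (rule 101): 11001101
Gen 3 (rule 73): 11001100
Gen 4 (rule 101): 01000101
Gen 5 (rule 73): 00010000
Gen 6 (rule 101): 11010111
Gen 7 (rule 73): 11000101
Gen 8 (rule 101): 01010111
Gen 9 (rule 73): 00000101
Gen 10 (rule 101): 11110111
Gen 11 (rule 73): 10010101

Answer: 10010101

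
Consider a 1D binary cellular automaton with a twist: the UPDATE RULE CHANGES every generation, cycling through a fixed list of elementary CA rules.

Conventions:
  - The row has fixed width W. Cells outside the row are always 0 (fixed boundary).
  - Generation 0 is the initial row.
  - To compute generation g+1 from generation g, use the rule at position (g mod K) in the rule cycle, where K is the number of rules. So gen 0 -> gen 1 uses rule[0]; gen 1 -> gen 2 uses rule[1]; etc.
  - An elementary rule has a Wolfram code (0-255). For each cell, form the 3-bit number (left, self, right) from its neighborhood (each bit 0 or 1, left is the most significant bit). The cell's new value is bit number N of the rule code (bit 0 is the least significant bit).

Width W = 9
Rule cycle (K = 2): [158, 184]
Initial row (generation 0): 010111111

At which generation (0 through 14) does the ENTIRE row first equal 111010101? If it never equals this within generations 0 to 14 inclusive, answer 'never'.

Gen 0: 010111111
Gen 1 (rule 158): 110111110
Gen 2 (rule 184): 101111101
Gen 3 (rule 158): 101111001
Gen 4 (rule 184): 011110100
Gen 5 (rule 158): 111100110
Gen 6 (rule 184): 111010101
Gen 7 (rule 158): 110010101
Gen 8 (rule 184): 101001010
Gen 9 (rule 158): 101111011
Gen 10 (rule 184): 011110110
Gen 11 (rule 158): 111100101
Gen 12 (rule 184): 111010010
Gen 13 (rule 158): 110011111
Gen 14 (rule 184): 101011110

Answer: 6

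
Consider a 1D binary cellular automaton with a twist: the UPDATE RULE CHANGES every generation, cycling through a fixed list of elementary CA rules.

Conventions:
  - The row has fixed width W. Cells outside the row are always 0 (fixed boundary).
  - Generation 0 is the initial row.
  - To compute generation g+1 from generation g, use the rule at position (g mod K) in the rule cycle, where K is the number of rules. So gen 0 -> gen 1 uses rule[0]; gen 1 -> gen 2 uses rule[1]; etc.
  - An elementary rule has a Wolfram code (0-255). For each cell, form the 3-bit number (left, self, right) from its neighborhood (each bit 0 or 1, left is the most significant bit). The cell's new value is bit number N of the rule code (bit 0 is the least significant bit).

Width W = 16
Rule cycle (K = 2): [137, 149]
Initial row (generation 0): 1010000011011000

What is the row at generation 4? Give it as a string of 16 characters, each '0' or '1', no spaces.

Answer: 0011111011011000

Derivation:
Gen 0: 1010000011011000
Gen 1 (rule 137): 0000111010010011
Gen 2 (rule 149): 1110010011011000
Gen 3 (rule 137): 1100000010010011
Gen 4 (rule 149): 0011111011011000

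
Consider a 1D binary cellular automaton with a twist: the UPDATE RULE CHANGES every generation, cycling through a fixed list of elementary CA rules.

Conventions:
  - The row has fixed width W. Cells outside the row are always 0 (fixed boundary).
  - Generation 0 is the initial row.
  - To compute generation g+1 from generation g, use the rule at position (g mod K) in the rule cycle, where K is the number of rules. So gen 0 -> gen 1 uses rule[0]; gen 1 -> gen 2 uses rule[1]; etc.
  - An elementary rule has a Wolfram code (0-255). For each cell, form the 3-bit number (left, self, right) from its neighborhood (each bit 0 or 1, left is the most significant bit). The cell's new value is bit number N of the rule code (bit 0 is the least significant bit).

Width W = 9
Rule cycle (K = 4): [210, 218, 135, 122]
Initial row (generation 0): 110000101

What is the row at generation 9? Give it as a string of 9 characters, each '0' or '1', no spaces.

Gen 0: 110000101
Gen 1 (rule 210): 011001000
Gen 2 (rule 218): 111110100
Gen 3 (rule 135): 011100101
Gen 4 (rule 122): 110111010
Gen 5 (rule 210): 010011001
Gen 6 (rule 218): 101111110
Gen 7 (rule 135): 100111100
Gen 8 (rule 122): 011100110
Gen 9 (rule 210): 101111011

Answer: 101111011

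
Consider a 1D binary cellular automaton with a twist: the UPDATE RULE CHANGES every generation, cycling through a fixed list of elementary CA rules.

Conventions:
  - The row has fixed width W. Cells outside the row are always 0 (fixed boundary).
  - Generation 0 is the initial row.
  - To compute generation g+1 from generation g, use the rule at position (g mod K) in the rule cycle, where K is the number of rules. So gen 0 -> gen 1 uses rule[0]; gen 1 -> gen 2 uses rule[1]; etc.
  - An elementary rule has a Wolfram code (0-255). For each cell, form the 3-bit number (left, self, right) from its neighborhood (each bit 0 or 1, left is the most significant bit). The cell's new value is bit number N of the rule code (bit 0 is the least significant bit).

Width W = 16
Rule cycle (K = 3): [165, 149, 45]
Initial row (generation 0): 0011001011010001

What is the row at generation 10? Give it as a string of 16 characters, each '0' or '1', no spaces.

Answer: 1010101101111000

Derivation:
Gen 0: 0011001011010001
Gen 1 (rule 165): 1000001100110101
Gen 2 (rule 149): 1111100010000101
Gen 3 (rule 45): 1000001010110111
Gen 4 (rule 165): 1011101111001010
Gen 5 (rule 149): 1001000110101011
Gen 6 (rule 45): 1001010101111110
Gen 7 (rule 165): 1001111110111100
Gen 8 (rule 149): 1100111100011011
Gen 9 (rule 45): 1000100001010110
Gen 10 (rule 165): 1010101101111000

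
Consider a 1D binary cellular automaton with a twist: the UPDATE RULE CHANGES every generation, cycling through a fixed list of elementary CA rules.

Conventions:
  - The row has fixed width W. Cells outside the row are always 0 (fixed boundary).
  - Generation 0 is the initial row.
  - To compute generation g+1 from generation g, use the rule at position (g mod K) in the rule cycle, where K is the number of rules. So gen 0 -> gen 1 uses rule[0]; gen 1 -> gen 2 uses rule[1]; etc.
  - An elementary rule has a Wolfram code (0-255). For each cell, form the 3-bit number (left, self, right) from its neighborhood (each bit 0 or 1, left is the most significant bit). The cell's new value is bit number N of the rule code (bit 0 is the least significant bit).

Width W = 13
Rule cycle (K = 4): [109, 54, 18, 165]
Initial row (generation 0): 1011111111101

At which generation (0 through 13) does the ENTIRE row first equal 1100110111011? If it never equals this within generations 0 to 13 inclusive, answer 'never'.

Gen 0: 1011111111101
Gen 1 (rule 109): 1110000000111
Gen 2 (rule 54): 0001000001000
Gen 3 (rule 18): 0010100010100
Gen 4 (rule 165): 1011101011101
Gen 5 (rule 109): 1110111110111
Gen 6 (rule 54): 0001000001000
Gen 7 (rule 18): 0010100010100
Gen 8 (rule 165): 1011101011101
Gen 9 (rule 109): 1110111110111
Gen 10 (rule 54): 0001000001000
Gen 11 (rule 18): 0010100010100
Gen 12 (rule 165): 1011101011101
Gen 13 (rule 109): 1110111110111

Answer: never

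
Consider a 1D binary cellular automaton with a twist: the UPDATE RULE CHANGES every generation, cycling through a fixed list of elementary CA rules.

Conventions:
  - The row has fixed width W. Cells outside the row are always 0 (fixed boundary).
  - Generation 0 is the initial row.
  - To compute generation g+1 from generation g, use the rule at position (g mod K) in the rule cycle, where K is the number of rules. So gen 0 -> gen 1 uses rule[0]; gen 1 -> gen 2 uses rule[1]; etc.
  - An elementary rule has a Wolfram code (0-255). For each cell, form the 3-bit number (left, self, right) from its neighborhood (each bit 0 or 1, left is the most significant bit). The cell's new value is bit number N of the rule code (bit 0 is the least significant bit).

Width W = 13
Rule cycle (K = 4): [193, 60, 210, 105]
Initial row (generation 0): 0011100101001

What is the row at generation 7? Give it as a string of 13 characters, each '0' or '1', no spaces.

Answer: 0000011100100

Derivation:
Gen 0: 0011100101001
Gen 1 (rule 193): 1001100000000
Gen 2 (rule 60): 1101010000000
Gen 3 (rule 210): 0100001000000
Gen 4 (rule 105): 0001100011111
Gen 5 (rule 193): 1100101001111
Gen 6 (rule 60): 1010111101000
Gen 7 (rule 210): 0000011100100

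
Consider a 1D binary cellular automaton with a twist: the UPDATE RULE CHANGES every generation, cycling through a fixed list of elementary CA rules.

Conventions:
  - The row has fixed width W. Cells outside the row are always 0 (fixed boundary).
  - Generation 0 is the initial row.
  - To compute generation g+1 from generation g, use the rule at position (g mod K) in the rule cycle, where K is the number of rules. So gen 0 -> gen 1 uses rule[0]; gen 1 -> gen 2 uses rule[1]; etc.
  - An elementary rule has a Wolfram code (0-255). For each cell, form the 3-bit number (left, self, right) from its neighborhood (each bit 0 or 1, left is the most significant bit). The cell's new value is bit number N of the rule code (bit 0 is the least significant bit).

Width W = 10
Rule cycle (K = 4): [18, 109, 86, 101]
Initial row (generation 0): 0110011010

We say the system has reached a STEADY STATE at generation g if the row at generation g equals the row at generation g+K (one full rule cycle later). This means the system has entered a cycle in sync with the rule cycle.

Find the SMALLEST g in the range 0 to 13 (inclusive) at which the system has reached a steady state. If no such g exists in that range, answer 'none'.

Answer: none

Derivation:
Gen 0: 0110011010
Gen 1 (rule 18): 1001100001
Gen 2 (rule 109): 1001101101
Gen 3 (rule 86): 1110100101
Gen 4 (rule 101): 0011100111
Gen 5 (rule 18): 0100011000
Gen 6 (rule 109): 0101011011
Gen 7 (rule 86): 1101001001
Gen 8 (rule 101): 0111001001
Gen 9 (rule 18): 1000110110
Gen 10 (rule 109): 1010111110
Gen 11 (rule 86): 1010000011
Gen 12 (rule 101): 1110111001
Gen 13 (rule 18): 0000000110
Gen 14 (rule 109): 1111110110
Gen 15 (rule 86): 0000010011
Gen 16 (rule 101): 1111010001
Gen 17 (rule 18): 0000001010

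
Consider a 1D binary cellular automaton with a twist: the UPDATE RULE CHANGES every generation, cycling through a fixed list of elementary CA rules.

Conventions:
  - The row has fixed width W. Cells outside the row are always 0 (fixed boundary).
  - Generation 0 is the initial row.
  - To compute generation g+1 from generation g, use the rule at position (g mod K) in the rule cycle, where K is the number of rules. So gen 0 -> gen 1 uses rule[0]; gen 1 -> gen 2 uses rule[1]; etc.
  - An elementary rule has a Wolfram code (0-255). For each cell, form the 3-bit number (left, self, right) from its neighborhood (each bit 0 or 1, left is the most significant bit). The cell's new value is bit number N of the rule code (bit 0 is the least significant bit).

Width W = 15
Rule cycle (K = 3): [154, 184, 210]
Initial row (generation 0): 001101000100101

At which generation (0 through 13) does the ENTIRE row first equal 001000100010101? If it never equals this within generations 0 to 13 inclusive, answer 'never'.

Answer: 11

Derivation:
Gen 0: 001101000100101
Gen 1 (rule 154): 011000101011000
Gen 2 (rule 184): 010100010110100
Gen 3 (rule 210): 100010100010010
Gen 4 (rule 154): 010100010101101
Gen 5 (rule 184): 001010001011010
Gen 6 (rule 210): 010001010001001
Gen 7 (rule 154): 101010001010110
Gen 8 (rule 184): 010101000101101
Gen 9 (rule 210): 100000101000100
Gen 10 (rule 154): 010001000101010
Gen 11 (rule 184): 001000100010101
Gen 12 (rule 210): 010101010100000
Gen 13 (rule 154): 100000000010000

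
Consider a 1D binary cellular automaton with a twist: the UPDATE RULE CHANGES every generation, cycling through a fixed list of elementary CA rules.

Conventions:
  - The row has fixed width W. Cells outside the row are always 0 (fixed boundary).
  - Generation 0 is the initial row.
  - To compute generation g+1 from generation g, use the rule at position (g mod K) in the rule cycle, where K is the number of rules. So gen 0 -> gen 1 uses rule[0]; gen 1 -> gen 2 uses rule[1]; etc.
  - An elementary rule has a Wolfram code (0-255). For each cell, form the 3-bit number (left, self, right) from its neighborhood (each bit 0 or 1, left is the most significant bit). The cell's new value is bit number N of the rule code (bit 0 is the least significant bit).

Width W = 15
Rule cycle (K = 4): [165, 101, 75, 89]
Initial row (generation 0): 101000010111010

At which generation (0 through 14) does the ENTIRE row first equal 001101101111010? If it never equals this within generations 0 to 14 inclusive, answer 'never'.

Answer: 2

Derivation:
Gen 0: 101000010111010
Gen 1 (rule 165): 111011011010110
Gen 2 (rule 101): 001101101111010
Gen 3 (rule 75): 111101101001000
Gen 4 (rule 89): 100101100100111
Gen 5 (rule 165): 100110000100010
Gen 6 (rule 101): 100010110101010
Gen 7 (rule 75): 001100110000000
Gen 8 (rule 89): 101110111111111
Gen 9 (rule 165): 110101011111110
Gen 10 (rule 101): 011111100000010
Gen 11 (rule 75): 110000101111100
Gen 12 (rule 89): 111110001000111
Gen 13 (rule 165): 011100101010010
Gen 14 (rule 101): 000100111110010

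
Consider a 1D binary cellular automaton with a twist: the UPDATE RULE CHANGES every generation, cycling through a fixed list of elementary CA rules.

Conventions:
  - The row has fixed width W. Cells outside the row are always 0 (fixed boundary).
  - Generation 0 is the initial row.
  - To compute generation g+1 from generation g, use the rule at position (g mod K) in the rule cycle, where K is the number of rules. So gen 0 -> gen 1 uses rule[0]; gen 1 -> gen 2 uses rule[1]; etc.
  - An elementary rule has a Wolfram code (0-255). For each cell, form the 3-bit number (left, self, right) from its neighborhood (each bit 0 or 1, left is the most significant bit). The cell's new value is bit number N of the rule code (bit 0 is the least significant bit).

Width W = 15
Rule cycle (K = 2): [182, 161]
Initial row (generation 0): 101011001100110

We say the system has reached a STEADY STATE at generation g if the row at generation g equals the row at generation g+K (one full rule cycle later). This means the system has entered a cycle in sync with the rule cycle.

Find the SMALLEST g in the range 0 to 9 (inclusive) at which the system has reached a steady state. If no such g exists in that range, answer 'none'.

Gen 0: 101011001100110
Gen 1 (rule 182): 111100110011001
Gen 2 (rule 161): 011000000000000
Gen 3 (rule 182): 100100000000000
Gen 4 (rule 161): 000001111111111
Gen 5 (rule 182): 000010111111110
Gen 6 (rule 161): 111001011111100
Gen 7 (rule 182): 010111101111010
Gen 8 (rule 161): 001011010110100
Gen 9 (rule 182): 011100111001110
Gen 10 (rule 161): 001000010000100
Gen 11 (rule 182): 011100111001110

Answer: 9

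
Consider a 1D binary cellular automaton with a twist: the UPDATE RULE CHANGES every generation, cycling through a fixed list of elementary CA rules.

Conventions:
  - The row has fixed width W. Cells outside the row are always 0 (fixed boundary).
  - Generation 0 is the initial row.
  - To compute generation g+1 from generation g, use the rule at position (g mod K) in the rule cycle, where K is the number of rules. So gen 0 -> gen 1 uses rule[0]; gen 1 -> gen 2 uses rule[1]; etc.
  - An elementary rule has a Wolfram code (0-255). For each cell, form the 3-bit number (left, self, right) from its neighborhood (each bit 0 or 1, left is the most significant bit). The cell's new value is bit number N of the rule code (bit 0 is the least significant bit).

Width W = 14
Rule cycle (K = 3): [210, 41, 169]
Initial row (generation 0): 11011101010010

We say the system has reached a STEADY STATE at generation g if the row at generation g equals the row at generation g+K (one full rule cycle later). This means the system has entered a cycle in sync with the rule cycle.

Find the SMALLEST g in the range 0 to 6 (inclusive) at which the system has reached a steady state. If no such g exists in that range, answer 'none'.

Gen 0: 11011101010010
Gen 1 (rule 210): 01001100001101
Gen 2 (rule 41): 00001001101010
Gen 3 (rule 169): 11100001010100
Gen 4 (rule 210): 01110010000010
Gen 5 (rule 41): 01000000111000
Gen 6 (rule 169): 00011110110011
Gen 7 (rule 210): 00101110011101
Gen 8 (rule 41): 10011000010010
Gen 9 (rule 169): 00010011000000

Answer: none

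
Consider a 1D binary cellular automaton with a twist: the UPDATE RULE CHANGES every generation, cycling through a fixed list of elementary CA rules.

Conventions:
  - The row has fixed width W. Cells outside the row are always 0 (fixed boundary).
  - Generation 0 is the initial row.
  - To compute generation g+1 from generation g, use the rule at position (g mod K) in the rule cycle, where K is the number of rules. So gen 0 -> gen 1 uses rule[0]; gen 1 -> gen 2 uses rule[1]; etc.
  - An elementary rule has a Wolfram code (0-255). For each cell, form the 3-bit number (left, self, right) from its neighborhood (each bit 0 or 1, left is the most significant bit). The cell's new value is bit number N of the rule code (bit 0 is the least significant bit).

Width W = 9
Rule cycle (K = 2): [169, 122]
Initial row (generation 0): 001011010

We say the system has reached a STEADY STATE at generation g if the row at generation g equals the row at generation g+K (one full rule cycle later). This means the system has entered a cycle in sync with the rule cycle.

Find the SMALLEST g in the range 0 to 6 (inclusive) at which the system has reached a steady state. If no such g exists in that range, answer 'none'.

Answer: 6

Derivation:
Gen 0: 001011010
Gen 1 (rule 169): 100110100
Gen 2 (rule 122): 011111010
Gen 3 (rule 169): 011110100
Gen 4 (rule 122): 110011010
Gen 5 (rule 169): 100010100
Gen 6 (rule 122): 010101010
Gen 7 (rule 169): 001010100
Gen 8 (rule 122): 010101010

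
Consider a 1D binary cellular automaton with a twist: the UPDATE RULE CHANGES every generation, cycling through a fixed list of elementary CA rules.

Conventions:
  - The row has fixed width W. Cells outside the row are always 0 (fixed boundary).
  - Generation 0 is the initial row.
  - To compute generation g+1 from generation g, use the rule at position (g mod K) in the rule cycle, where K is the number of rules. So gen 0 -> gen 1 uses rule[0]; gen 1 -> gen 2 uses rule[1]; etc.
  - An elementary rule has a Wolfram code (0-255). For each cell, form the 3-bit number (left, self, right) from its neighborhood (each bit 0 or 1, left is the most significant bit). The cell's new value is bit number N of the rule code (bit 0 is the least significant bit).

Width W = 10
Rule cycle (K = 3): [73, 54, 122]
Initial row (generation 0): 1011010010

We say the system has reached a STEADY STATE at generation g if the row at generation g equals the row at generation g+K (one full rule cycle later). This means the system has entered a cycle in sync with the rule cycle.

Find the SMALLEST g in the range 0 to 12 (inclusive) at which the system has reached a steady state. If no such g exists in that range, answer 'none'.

Answer: none

Derivation:
Gen 0: 1011010010
Gen 1 (rule 73): 0011000000
Gen 2 (rule 54): 0100100000
Gen 3 (rule 122): 1011010000
Gen 4 (rule 73): 0011000111
Gen 5 (rule 54): 0100101000
Gen 6 (rule 122): 1011010100
Gen 7 (rule 73): 0011000001
Gen 8 (rule 54): 0100100011
Gen 9 (rule 122): 1011010111
Gen 10 (rule 73): 0011000101
Gen 11 (rule 54): 0100101111
Gen 12 (rule 122): 1011011001
Gen 13 (rule 73): 0011011000
Gen 14 (rule 54): 0100100100
Gen 15 (rule 122): 1011011010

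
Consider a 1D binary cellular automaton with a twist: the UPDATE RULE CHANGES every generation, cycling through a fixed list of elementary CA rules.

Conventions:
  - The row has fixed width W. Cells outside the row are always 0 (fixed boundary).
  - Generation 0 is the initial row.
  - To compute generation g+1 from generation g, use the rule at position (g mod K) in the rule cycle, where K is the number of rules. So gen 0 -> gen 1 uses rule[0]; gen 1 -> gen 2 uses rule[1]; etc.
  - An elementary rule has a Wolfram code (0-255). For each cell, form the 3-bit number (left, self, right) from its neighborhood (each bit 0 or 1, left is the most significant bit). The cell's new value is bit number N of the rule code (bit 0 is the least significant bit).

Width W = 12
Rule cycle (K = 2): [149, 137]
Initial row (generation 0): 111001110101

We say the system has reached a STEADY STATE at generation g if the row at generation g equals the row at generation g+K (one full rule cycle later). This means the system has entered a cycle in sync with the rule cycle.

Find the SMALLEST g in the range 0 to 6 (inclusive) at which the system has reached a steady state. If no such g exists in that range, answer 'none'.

Answer: none

Derivation:
Gen 0: 111001110101
Gen 1 (rule 149): 010100100101
Gen 2 (rule 137): 000000000000
Gen 3 (rule 149): 111111111111
Gen 4 (rule 137): 111111111110
Gen 5 (rule 149): 011111111101
Gen 6 (rule 137): 011111111000
Gen 7 (rule 149): 001111110111
Gen 8 (rule 137): 101111100110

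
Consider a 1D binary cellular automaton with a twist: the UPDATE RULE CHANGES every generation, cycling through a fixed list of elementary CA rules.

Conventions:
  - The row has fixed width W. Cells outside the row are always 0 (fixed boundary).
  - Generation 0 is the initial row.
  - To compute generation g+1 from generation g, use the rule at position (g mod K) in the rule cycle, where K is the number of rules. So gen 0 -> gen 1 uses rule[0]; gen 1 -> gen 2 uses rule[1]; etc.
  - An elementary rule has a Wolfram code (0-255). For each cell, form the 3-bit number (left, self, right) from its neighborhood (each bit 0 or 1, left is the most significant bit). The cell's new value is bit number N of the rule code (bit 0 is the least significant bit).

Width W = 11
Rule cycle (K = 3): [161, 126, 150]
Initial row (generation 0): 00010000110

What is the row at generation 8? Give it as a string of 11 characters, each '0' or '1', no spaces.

Gen 0: 00010000110
Gen 1 (rule 161): 11000110000
Gen 2 (rule 126): 11101111000
Gen 3 (rule 150): 01000110100
Gen 4 (rule 161): 00010001001
Gen 5 (rule 126): 00111011111
Gen 6 (rule 150): 01010001110
Gen 7 (rule 161): 00100100100
Gen 8 (rule 126): 01111111110

Answer: 01111111110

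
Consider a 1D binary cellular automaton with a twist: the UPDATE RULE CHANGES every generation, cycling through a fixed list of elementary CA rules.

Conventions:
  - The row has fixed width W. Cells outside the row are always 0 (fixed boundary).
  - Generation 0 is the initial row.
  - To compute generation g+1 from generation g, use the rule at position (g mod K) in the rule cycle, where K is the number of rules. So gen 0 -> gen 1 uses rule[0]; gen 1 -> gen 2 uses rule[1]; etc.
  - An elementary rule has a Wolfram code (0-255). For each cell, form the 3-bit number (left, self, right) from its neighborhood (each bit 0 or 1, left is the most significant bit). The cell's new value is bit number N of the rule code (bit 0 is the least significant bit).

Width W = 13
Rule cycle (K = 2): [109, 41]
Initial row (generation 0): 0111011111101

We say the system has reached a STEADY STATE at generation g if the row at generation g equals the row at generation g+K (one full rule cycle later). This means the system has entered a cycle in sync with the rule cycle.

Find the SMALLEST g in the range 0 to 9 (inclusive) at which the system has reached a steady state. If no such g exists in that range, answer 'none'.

Gen 0: 0111011111101
Gen 1 (rule 109): 0101110000111
Gen 2 (rule 41): 0011000110100
Gen 3 (rule 109): 1011010111101
Gen 4 (rule 41): 0110101100010
Gen 5 (rule 109): 0111111101010
Gen 6 (rule 41): 0100000010100
Gen 7 (rule 109): 0101111011101
Gen 8 (rule 41): 0011000110010
Gen 9 (rule 109): 1011010110010
Gen 10 (rule 41): 0110101100000
Gen 11 (rule 109): 0111111101111

Answer: none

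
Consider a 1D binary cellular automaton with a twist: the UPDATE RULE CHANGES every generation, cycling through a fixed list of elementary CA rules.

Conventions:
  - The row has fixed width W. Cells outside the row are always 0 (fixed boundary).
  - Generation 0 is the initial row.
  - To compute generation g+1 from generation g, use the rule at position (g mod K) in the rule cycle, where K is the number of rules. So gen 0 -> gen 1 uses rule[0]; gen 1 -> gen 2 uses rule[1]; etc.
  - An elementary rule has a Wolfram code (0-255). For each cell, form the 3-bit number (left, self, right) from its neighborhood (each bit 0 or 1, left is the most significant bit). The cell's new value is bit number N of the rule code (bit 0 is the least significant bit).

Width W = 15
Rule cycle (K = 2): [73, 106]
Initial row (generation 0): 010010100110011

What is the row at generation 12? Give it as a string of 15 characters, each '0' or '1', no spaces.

Gen 0: 010010100110011
Gen 1 (rule 73): 000000000110011
Gen 2 (rule 106): 000000001110111
Gen 3 (rule 73): 111111101010101
Gen 4 (rule 106): 100000110101010
Gen 5 (rule 73): 001110110000000
Gen 6 (rule 106): 011011110000000
Gen 7 (rule 73): 011010010111111
Gen 8 (rule 106): 111100101100001
Gen 9 (rule 73): 100100001101100
Gen 10 (rule 106): 001000011111100
Gen 11 (rule 73): 100011010000101
Gen 12 (rule 106): 000111100001010

Answer: 000111100001010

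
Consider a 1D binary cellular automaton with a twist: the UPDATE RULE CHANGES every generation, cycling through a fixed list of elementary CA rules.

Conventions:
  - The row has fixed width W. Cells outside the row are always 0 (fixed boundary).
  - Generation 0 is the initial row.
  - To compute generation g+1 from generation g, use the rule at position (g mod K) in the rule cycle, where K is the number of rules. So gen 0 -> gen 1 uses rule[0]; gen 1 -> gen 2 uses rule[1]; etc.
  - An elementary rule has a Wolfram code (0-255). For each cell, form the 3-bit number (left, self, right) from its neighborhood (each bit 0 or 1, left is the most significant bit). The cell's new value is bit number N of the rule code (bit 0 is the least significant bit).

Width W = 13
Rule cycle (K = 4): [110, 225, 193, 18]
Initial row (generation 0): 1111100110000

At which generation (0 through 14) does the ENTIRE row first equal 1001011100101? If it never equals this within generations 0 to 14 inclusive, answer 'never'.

Answer: 14

Derivation:
Gen 0: 1111100110000
Gen 1 (rule 110): 1000101110000
Gen 2 (rule 225): 0010010110111
Gen 3 (rule 193): 1000000010011
Gen 4 (rule 18): 0100000101100
Gen 5 (rule 110): 1100001111100
Gen 6 (rule 225): 0101100111101
Gen 7 (rule 193): 0000100011100
Gen 8 (rule 18): 0001010100010
Gen 9 (rule 110): 0011111100110
Gen 10 (rule 225): 1001111100010
Gen 11 (rule 193): 0000111101000
Gen 12 (rule 18): 0001000000100
Gen 13 (rule 110): 0011000001100
Gen 14 (rule 225): 1001011100101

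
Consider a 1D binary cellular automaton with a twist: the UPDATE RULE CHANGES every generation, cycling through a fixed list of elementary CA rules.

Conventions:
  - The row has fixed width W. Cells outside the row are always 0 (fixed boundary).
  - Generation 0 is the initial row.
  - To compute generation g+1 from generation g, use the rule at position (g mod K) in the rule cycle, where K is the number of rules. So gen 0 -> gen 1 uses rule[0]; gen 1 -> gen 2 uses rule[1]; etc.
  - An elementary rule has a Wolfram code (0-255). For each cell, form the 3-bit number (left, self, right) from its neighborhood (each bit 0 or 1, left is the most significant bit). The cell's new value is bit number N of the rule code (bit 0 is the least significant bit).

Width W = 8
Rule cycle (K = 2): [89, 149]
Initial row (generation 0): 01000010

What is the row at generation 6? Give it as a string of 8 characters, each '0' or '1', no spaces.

Answer: 01111101

Derivation:
Gen 0: 01000010
Gen 1 (rule 89): 00111001
Gen 2 (rule 149): 10010101
Gen 3 (rule 89): 01000000
Gen 4 (rule 149): 01111111
Gen 5 (rule 89): 01000001
Gen 6 (rule 149): 01111101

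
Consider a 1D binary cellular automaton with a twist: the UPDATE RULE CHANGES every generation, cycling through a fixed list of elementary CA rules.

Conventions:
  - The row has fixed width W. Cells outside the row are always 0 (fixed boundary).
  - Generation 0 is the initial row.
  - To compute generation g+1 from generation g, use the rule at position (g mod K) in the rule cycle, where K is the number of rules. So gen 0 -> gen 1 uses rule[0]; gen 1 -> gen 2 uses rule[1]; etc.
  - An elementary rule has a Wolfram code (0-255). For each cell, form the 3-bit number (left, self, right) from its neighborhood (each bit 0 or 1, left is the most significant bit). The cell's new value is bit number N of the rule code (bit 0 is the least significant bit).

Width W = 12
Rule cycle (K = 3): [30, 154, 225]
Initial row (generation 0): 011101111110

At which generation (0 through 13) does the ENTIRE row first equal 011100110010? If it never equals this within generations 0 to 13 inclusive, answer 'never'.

Answer: never

Derivation:
Gen 0: 011101111110
Gen 1 (rule 30): 110001000001
Gen 2 (rule 154): 101010100010
Gen 3 (rule 225): 010101001000
Gen 4 (rule 30): 110101111100
Gen 5 (rule 154): 100001111010
Gen 6 (rule 225): 001100111100
Gen 7 (rule 30): 011011100010
Gen 8 (rule 154): 110011010101
Gen 9 (rule 225): 010001101010
Gen 10 (rule 30): 111011001011
Gen 11 (rule 154): 110010110010
Gen 12 (rule 225): 010001010000
Gen 13 (rule 30): 111011011000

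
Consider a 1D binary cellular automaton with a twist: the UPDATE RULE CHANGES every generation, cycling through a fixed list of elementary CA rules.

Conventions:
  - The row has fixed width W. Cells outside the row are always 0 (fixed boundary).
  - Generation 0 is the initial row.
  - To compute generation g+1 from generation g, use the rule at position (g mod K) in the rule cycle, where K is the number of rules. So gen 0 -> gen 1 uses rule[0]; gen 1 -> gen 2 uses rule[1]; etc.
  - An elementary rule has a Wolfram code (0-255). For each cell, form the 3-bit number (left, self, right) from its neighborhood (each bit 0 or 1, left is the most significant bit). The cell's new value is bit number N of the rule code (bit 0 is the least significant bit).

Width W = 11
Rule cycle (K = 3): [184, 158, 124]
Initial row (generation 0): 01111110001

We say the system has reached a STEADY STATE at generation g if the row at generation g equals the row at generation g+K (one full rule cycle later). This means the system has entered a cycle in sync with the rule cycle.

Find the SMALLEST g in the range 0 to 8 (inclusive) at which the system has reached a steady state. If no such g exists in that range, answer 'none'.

Answer: none

Derivation:
Gen 0: 01111110001
Gen 1 (rule 184): 01111101000
Gen 2 (rule 158): 11111001100
Gen 3 (rule 124): 10001101110
Gen 4 (rule 184): 01001011101
Gen 5 (rule 158): 11111011001
Gen 6 (rule 124): 10001111101
Gen 7 (rule 184): 01001111010
Gen 8 (rule 158): 11111110011
Gen 9 (rule 124): 10000011011
Gen 10 (rule 184): 01000010110
Gen 11 (rule 158): 11100110101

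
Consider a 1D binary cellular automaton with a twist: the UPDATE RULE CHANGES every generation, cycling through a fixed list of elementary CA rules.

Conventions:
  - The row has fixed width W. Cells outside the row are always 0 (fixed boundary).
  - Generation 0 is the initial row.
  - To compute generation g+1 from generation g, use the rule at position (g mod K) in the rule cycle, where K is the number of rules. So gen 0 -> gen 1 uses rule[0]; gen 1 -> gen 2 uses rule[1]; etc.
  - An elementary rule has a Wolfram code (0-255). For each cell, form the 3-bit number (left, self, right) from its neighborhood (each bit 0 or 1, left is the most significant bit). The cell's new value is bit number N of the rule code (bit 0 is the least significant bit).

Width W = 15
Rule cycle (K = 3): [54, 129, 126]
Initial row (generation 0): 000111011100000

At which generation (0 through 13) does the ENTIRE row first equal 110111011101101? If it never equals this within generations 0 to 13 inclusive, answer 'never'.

Gen 0: 000111011100000
Gen 1 (rule 54): 001000100010000
Gen 2 (rule 129): 100010001000111
Gen 3 (rule 126): 110111011101101
Gen 4 (rule 54): 001000100010011
Gen 5 (rule 129): 100010001000000
Gen 6 (rule 126): 110111011100000
Gen 7 (rule 54): 001000100010000
Gen 8 (rule 129): 100010001000111
Gen 9 (rule 126): 110111011101101
Gen 10 (rule 54): 001000100010011
Gen 11 (rule 129): 100010001000000
Gen 12 (rule 126): 110111011100000
Gen 13 (rule 54): 001000100010000

Answer: 3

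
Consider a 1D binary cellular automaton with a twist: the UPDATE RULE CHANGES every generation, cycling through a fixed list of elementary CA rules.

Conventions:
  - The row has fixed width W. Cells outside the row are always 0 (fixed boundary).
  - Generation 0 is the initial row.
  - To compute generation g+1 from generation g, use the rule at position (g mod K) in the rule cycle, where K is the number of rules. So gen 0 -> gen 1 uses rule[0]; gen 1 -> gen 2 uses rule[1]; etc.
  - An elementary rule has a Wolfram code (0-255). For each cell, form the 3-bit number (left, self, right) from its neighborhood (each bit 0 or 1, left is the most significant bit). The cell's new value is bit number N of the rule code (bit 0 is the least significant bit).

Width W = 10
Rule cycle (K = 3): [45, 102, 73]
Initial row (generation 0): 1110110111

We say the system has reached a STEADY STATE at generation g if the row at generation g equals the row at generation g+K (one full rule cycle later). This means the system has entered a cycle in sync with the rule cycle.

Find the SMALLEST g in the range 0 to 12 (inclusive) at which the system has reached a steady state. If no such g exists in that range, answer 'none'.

Gen 0: 1110110111
Gen 1 (rule 45): 1001101100
Gen 2 (rule 102): 1010110100
Gen 3 (rule 73): 0000110001
Gen 4 (rule 45): 1110100101
Gen 5 (rule 102): 0011101111
Gen 6 (rule 73): 1010101001
Gen 7 (rule 45): 1111111001
Gen 8 (rule 102): 0000001011
Gen 9 (rule 73): 1111100011
Gen 10 (rule 45): 1000001010
Gen 11 (rule 102): 1000011110
Gen 12 (rule 73): 0011010010
Gen 13 (rule 45): 1010110010
Gen 14 (rule 102): 1111010110
Gen 15 (rule 73): 1001000110

Answer: none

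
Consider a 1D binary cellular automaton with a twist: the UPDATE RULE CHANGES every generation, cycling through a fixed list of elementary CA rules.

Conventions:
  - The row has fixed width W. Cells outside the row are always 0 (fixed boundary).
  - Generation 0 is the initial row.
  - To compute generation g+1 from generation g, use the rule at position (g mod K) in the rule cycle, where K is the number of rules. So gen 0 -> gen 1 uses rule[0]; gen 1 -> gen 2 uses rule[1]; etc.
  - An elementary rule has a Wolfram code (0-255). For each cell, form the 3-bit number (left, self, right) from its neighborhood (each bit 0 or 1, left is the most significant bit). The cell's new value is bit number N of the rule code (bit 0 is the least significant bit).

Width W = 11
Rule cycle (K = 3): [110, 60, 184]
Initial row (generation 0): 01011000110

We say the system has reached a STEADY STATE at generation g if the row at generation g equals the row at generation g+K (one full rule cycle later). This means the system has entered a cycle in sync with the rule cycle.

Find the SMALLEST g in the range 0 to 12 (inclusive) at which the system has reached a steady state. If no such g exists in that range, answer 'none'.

Answer: none

Derivation:
Gen 0: 01011000110
Gen 1 (rule 110): 11111001110
Gen 2 (rule 60): 10000101001
Gen 3 (rule 184): 01000010100
Gen 4 (rule 110): 11000111100
Gen 5 (rule 60): 10100100010
Gen 6 (rule 184): 01010010001
Gen 7 (rule 110): 11110110011
Gen 8 (rule 60): 10001101010
Gen 9 (rule 184): 01001010101
Gen 10 (rule 110): 11011111111
Gen 11 (rule 60): 10110000000
Gen 12 (rule 184): 01101000000
Gen 13 (rule 110): 11111000000
Gen 14 (rule 60): 10000100000
Gen 15 (rule 184): 01000010000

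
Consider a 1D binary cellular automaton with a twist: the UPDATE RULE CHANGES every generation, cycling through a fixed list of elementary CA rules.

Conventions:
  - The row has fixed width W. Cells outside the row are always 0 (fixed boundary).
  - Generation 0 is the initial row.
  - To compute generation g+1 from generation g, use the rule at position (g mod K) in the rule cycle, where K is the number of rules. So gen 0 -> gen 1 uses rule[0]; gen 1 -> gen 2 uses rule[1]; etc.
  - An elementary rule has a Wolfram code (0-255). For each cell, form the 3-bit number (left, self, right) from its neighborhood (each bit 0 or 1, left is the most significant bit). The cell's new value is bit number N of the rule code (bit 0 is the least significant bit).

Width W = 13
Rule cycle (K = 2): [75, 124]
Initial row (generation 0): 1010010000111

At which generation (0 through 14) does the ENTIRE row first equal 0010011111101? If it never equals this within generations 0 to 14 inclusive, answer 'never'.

Gen 0: 1010010000111
Gen 1 (rule 75): 0000100111101
Gen 2 (rule 124): 0000110100111
Gen 3 (rule 75): 1111110001101
Gen 4 (rule 124): 1000011001111
Gen 5 (rule 75): 0011111011001
Gen 6 (rule 124): 0010001111101
Gen 7 (rule 75): 1100111000100
Gen 8 (rule 124): 1110101100110
Gen 9 (rule 75): 1010001101110
Gen 10 (rule 124): 1111001111011
Gen 11 (rule 75): 1001011001011
Gen 12 (rule 124): 1101111101111
Gen 13 (rule 75): 1101000101001
Gen 14 (rule 124): 1111100111101

Answer: never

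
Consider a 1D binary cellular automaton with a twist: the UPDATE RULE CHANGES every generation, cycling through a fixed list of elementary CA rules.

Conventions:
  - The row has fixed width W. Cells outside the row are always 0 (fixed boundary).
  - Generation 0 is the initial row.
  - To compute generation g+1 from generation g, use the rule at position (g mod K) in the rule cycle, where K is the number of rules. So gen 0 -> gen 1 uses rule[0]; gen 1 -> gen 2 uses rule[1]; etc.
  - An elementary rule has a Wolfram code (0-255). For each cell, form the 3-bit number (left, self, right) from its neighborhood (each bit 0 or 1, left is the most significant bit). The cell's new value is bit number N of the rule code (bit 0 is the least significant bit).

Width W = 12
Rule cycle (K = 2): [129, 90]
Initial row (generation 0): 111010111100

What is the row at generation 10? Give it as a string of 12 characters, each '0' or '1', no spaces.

Answer: 000110110000

Derivation:
Gen 0: 111010111100
Gen 1 (rule 129): 010000011001
Gen 2 (rule 90): 101000111110
Gen 3 (rule 129): 000010011100
Gen 4 (rule 90): 000101110110
Gen 5 (rule 129): 110000100000
Gen 6 (rule 90): 111001010000
Gen 7 (rule 129): 010000000111
Gen 8 (rule 90): 101000001101
Gen 9 (rule 129): 000011100000
Gen 10 (rule 90): 000110110000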